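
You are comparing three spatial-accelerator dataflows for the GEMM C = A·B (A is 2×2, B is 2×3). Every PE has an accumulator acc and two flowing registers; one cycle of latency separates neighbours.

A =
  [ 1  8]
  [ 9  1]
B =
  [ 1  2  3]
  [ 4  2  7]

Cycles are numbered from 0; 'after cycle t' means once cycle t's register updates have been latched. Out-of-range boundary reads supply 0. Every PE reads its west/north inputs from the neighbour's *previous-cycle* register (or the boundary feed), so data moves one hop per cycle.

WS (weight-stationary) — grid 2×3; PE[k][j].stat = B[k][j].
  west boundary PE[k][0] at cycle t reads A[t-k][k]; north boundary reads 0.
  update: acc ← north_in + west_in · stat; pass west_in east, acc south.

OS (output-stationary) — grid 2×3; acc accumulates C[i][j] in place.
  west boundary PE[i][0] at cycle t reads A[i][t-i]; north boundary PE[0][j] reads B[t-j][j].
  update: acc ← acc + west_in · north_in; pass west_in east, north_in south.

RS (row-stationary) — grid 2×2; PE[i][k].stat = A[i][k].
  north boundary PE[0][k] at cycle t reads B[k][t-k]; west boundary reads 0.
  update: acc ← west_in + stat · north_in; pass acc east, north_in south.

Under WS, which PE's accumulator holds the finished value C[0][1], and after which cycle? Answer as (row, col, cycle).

WS — PE[1][1] is where C[0][1] collects:
  c0 r1c1: 0 / 0 / 0
  c1 r1c1: 0 / 0 / 0
  c2 r1c1: 18 / 8 / 18

(row, col, cycle) = (1, 1, 2)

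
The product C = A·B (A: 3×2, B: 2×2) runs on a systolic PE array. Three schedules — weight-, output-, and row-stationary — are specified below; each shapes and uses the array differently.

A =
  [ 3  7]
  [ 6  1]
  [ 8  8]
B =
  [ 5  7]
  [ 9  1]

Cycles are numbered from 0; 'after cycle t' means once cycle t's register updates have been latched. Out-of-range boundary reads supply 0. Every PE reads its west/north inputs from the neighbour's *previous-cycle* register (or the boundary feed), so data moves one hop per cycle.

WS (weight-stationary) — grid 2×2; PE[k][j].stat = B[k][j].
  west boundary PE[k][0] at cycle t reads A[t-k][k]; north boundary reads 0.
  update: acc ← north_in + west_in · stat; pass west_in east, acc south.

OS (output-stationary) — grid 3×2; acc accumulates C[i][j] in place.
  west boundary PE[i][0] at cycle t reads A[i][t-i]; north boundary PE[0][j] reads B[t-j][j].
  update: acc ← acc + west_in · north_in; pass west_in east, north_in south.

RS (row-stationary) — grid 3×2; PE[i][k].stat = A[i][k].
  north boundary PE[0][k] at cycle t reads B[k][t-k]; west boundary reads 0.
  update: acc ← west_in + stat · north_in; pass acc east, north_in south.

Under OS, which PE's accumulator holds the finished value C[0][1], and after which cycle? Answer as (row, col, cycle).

OS: C[0][1] accumulates in PE[0][1]:
  t=0 PE[0][1]: acc=0 h=0 v=0
  t=1 PE[0][1]: acc=21 h=3 v=7
  t=2 PE[0][1]: acc=28 h=7 v=1

(row, col, cycle) = (0, 1, 2)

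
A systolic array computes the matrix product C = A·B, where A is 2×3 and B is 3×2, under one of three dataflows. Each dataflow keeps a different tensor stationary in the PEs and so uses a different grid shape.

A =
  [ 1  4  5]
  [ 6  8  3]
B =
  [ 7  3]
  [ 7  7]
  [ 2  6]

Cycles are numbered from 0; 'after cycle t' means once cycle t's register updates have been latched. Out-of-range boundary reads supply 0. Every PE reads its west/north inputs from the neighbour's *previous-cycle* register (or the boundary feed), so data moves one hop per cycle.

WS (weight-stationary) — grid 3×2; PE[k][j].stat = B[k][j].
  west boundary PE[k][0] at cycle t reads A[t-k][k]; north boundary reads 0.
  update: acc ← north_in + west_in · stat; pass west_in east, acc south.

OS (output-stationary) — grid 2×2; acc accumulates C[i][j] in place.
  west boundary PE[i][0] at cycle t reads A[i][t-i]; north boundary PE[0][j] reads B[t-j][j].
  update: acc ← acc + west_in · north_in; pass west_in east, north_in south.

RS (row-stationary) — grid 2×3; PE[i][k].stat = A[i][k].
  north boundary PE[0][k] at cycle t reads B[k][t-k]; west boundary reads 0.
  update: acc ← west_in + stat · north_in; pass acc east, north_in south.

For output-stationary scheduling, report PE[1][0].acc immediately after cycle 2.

OS (2×2). Following PE[1][0] plus its west/north inputs:
  step 0 · PE0,0: acc=7; fwd→1 fwd↓7
  step 0 · PE1,0: acc=0; fwd→0 fwd↓0
  step 1 · PE0,0: acc=35; fwd→4 fwd↓7
  step 1 · PE1,0: acc=42; fwd→6 fwd↓7
  step 2 · PE0,0: acc=45; fwd→5 fwd↓2
  step 2 · PE1,0: acc=98; fwd→8 fwd↓7

PE[1][0].acc = 98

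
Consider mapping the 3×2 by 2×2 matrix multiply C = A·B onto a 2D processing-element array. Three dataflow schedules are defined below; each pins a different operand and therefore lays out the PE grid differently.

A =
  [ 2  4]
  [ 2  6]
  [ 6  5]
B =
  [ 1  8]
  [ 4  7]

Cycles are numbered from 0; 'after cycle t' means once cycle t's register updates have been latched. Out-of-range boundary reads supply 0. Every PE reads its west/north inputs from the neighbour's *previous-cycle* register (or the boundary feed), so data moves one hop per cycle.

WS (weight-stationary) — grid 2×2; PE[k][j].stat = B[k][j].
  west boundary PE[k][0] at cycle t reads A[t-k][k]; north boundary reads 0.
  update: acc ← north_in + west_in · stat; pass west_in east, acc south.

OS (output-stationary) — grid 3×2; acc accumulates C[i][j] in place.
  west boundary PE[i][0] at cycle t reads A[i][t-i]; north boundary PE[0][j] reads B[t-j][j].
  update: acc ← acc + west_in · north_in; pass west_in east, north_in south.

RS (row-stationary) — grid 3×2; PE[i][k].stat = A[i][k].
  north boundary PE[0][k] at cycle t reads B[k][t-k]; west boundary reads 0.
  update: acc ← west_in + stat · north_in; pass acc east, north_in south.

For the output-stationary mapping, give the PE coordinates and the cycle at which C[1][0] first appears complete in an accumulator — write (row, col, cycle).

(row, col, cycle) = (1, 0, 2)

OS: C[1][0] accumulates in PE[1][0]:
  0: (1,0).acc=0  regs=<0,0>
  1: (1,0).acc=2  regs=<2,1>
  2: (1,0).acc=26  regs=<6,4>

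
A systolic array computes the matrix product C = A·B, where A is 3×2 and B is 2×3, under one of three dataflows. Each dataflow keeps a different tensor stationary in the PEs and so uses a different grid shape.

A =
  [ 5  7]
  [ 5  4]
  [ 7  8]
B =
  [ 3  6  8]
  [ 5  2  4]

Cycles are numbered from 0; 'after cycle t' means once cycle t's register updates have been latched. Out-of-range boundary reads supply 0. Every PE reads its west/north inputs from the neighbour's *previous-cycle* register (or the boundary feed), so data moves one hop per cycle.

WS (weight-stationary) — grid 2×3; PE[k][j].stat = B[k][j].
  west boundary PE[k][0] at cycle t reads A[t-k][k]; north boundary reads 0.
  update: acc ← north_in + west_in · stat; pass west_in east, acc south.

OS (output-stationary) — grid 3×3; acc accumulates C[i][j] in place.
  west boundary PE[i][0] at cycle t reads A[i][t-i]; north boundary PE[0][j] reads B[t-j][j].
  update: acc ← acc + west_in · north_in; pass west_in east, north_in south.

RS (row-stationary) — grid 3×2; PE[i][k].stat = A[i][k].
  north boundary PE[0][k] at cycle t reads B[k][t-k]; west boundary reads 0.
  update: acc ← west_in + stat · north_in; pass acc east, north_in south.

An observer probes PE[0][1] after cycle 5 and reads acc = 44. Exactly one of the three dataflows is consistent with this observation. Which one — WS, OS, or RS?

dataflow = OS

WS (2×3 grid), PE[0][1]:
  t=0 PE[0][1]: acc=0 h=0 v=0
  t=1 PE[0][1]: acc=30 h=5 v=30
  t=2 PE[0][1]: acc=30 h=5 v=30
  t=3 PE[0][1]: acc=42 h=7 v=42
  t=4 PE[0][1]: acc=0 h=0 v=0
  t=5 PE[0][1]: acc=0 h=0 v=0
OS (3×3 grid), PE[0][1]:
  t=0 PE[0][1]: acc=0 h=0 v=0
  t=1 PE[0][1]: acc=30 h=5 v=6
  t=2 PE[0][1]: acc=44 h=7 v=2
  t=3 PE[0][1]: acc=44 h=0 v=0
  t=4 PE[0][1]: acc=44 h=0 v=0
  t=5 PE[0][1]: acc=44 h=0 v=0
RS (3×2 grid), PE[0][1]:
  t=0 PE[0][1]: acc=0 h=0 v=0
  t=1 PE[0][1]: acc=50 h=50 v=5
  t=2 PE[0][1]: acc=44 h=44 v=2
  t=3 PE[0][1]: acc=68 h=68 v=4
  t=4 PE[0][1]: acc=0 h=0 v=0
  t=5 PE[0][1]: acc=0 h=0 v=0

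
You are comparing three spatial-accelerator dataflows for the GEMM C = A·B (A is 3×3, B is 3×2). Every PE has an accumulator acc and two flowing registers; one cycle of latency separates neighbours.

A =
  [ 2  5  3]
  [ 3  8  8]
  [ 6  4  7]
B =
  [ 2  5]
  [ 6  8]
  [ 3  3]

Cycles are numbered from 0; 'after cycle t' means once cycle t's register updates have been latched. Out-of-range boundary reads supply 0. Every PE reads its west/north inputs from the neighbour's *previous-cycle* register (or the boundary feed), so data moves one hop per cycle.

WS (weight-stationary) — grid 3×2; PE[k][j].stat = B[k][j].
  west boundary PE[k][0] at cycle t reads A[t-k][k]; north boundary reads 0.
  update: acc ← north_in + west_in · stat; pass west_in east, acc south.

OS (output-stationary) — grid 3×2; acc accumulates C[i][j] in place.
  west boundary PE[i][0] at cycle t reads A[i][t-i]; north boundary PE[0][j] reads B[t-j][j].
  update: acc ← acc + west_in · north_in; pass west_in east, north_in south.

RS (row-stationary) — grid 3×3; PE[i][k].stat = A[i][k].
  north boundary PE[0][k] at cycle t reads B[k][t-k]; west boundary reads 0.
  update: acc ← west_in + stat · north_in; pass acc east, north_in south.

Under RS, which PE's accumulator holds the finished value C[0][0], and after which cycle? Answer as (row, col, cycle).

(row, col, cycle) = (0, 2, 2)

RS: C[0][0] accumulates in PE[0][2]:
  after 0 — PE[0][2] acc=0, pass-E 0, pass-S 0
  after 1 — PE[0][2] acc=0, pass-E 0, pass-S 0
  after 2 — PE[0][2] acc=43, pass-E 43, pass-S 3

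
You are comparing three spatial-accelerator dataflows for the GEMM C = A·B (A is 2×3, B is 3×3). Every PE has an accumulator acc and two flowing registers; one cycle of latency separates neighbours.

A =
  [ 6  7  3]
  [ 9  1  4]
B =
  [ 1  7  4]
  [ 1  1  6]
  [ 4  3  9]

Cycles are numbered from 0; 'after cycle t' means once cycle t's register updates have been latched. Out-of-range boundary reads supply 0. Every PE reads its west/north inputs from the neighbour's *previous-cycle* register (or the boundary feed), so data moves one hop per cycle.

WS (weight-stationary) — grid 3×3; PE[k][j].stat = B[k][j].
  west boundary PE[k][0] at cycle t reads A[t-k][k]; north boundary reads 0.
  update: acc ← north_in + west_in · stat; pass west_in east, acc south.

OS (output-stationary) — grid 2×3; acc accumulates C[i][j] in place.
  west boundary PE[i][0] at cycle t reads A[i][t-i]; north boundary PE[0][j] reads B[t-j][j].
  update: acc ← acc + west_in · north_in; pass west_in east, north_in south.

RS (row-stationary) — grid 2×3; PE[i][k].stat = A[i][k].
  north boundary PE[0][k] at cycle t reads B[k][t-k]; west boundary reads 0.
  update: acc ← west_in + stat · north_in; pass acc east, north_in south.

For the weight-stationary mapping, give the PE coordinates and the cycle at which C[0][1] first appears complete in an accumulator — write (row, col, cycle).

(row, col, cycle) = (2, 1, 3)

WS — PE[2][1] is where C[0][1] collects:
  [0] (2,1) acc=0 (h:0 v:0)
  [1] (2,1) acc=0 (h:0 v:0)
  [2] (2,1) acc=0 (h:0 v:0)
  [3] (2,1) acc=58 (h:3 v:58)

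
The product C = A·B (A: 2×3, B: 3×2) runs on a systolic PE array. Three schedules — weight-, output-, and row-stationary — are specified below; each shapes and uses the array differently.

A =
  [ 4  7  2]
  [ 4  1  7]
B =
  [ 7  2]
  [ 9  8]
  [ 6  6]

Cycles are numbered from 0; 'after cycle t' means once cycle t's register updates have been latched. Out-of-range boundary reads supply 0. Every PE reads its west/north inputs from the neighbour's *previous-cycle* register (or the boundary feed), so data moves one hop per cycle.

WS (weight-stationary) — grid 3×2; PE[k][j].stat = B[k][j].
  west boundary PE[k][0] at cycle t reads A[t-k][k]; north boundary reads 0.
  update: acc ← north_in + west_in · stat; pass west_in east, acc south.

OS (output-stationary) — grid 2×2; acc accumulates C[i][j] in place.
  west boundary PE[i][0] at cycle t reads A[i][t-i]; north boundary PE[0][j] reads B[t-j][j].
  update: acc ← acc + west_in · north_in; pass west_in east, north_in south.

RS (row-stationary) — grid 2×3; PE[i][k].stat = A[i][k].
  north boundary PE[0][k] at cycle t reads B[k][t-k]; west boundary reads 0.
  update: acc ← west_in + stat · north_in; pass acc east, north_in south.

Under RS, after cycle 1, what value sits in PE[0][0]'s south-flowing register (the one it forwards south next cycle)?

register = 2

RS on a 2×3 grid — tracing PE[0][0] and its feeders:
  c0 r0c0: 28 / 28 / 7
  c1 r0c0: 8 / 8 / 2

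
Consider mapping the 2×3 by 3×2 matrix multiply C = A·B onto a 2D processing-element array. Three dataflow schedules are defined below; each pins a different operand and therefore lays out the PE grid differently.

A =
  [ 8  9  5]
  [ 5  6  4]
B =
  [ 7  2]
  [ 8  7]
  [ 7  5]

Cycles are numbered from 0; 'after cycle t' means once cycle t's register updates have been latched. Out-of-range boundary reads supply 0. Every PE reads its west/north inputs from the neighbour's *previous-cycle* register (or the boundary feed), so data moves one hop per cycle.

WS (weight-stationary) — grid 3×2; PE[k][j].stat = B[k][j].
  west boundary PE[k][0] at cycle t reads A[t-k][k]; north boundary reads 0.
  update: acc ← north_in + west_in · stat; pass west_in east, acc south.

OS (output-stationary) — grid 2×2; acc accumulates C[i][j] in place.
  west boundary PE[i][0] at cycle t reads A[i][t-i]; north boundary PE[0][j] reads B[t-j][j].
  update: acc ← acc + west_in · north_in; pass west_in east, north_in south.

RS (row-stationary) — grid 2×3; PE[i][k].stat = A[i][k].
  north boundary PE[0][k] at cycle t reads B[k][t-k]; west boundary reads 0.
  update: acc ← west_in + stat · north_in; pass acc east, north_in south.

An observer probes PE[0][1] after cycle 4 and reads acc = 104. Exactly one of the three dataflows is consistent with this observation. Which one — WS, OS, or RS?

dataflow = OS

WS (3×2 grid), PE[0][1]:
  @0  [0,1]  acc 0  |  →0  ↓0
  @1  [0,1]  acc 16  |  →8  ↓16
  @2  [0,1]  acc 10  |  →5  ↓10
  @3  [0,1]  acc 0  |  →0  ↓0
  @4  [0,1]  acc 0  |  →0  ↓0
OS (2×2 grid), PE[0][1]:
  @0  [0,1]  acc 0  |  →0  ↓0
  @1  [0,1]  acc 16  |  →8  ↓2
  @2  [0,1]  acc 79  |  →9  ↓7
  @3  [0,1]  acc 104  |  →5  ↓5
  @4  [0,1]  acc 104  |  →0  ↓0
RS (2×3 grid), PE[0][1]:
  @0  [0,1]  acc 0  |  →0  ↓0
  @1  [0,1]  acc 128  |  →128  ↓8
  @2  [0,1]  acc 79  |  →79  ↓7
  @3  [0,1]  acc 0  |  →0  ↓0
  @4  [0,1]  acc 0  |  →0  ↓0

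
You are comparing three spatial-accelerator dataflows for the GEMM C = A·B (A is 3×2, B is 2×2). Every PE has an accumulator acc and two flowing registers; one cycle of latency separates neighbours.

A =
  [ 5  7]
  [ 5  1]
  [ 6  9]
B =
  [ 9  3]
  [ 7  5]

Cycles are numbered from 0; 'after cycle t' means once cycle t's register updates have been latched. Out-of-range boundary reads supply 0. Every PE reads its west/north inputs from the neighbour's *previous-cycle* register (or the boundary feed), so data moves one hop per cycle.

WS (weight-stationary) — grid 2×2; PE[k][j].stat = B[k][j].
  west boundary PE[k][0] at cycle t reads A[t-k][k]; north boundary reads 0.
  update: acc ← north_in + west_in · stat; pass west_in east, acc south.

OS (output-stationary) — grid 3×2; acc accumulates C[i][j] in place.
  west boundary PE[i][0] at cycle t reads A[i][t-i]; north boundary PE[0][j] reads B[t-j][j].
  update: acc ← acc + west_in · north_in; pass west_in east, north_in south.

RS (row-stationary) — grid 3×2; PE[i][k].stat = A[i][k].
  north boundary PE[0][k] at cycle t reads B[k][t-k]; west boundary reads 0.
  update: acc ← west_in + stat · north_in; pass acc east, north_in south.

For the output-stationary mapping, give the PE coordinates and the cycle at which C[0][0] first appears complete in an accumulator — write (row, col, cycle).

OS — PE[0][0] is where C[0][0] collects:
  t=0 PE[0][0]: acc=45 h=5 v=9
  t=1 PE[0][0]: acc=94 h=7 v=7

(row, col, cycle) = (0, 0, 1)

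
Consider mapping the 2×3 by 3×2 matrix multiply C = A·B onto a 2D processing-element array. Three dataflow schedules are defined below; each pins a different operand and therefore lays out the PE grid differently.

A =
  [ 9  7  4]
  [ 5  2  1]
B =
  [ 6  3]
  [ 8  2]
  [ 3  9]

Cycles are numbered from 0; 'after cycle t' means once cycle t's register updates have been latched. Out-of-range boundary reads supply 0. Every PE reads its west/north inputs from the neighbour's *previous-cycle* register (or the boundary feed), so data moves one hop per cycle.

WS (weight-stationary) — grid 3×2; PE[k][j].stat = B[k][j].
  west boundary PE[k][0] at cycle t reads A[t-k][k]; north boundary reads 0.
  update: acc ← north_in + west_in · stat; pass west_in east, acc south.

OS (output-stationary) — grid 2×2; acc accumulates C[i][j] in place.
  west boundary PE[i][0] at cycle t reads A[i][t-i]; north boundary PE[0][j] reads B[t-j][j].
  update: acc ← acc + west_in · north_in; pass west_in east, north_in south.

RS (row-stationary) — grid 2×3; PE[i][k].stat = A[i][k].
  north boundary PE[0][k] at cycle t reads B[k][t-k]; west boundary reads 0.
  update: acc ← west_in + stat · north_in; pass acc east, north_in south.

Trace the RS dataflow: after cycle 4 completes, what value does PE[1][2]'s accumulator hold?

PE[1][2].acc = 28

RS (2×3). Following PE[1][2] plus its west/north inputs:
  @0  [0,2]  acc 0  |  →0  ↓0
  @0  [1,1]  acc 0  |  →0  ↓0
  @0  [1,2]  acc 0  |  →0  ↓0
  @1  [0,2]  acc 0  |  →0  ↓0
  @1  [1,1]  acc 0  |  →0  ↓0
  @1  [1,2]  acc 0  |  →0  ↓0
  @2  [0,2]  acc 122  |  →122  ↓3
  @2  [1,1]  acc 46  |  →46  ↓8
  @2  [1,2]  acc 0  |  →0  ↓0
  @3  [0,2]  acc 77  |  →77  ↓9
  @3  [1,1]  acc 19  |  →19  ↓2
  @3  [1,2]  acc 49  |  →49  ↓3
  @4  [0,2]  acc 0  |  →0  ↓0
  @4  [1,1]  acc 0  |  →0  ↓0
  @4  [1,2]  acc 28  |  →28  ↓9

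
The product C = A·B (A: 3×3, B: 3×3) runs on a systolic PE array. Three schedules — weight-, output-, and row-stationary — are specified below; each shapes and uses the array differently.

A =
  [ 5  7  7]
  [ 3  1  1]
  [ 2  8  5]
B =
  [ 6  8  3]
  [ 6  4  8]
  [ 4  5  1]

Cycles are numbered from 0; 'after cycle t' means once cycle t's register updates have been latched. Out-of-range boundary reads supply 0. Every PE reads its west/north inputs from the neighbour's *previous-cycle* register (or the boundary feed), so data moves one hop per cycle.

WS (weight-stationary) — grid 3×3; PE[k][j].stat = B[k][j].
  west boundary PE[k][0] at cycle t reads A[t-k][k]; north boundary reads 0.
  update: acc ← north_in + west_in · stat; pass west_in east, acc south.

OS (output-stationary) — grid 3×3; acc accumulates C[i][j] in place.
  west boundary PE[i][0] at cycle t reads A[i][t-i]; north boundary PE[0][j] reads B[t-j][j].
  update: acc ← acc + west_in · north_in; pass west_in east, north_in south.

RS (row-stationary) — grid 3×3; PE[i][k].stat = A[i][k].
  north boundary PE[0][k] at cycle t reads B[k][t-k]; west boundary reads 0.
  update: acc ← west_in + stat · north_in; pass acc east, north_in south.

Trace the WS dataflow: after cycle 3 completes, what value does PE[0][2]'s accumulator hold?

PE[0][2].acc = 9

WS on a 3×3 grid — tracing PE[0][2] and its feeders:
  @0  [0,1]  acc 0  |  →0  ↓0
  @0  [0,2]  acc 0  |  →0  ↓0
  @1  [0,1]  acc 40  |  →5  ↓40
  @1  [0,2]  acc 0  |  →0  ↓0
  @2  [0,1]  acc 24  |  →3  ↓24
  @2  [0,2]  acc 15  |  →5  ↓15
  @3  [0,1]  acc 16  |  →2  ↓16
  @3  [0,2]  acc 9  |  →3  ↓9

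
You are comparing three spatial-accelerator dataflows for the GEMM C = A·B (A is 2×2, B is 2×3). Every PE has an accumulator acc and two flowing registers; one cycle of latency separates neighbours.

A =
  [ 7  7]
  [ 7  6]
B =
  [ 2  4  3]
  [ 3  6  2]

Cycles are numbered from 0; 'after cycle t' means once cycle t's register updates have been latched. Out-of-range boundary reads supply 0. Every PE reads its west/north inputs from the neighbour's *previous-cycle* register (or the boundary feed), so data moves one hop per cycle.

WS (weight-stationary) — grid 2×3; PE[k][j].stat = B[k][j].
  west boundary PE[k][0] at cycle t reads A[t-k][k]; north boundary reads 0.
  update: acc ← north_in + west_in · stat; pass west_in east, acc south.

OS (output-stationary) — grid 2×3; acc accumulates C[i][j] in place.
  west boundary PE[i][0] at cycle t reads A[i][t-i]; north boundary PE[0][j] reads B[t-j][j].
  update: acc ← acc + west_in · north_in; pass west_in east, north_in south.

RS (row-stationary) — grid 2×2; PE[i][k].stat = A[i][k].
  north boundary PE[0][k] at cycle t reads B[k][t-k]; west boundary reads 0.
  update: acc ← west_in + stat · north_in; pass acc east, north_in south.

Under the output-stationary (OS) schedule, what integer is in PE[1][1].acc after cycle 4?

PE[1][1].acc = 64

Tracing OS — 2×3 array, target PE[1][1]:
  cycle 0: PE[0][1] → acc 0, east 0, south 0
  cycle 0: PE[1][0] → acc 0, east 0, south 0
  cycle 0: PE[1][1] → acc 0, east 0, south 0
  cycle 1: PE[0][1] → acc 28, east 7, south 4
  cycle 1: PE[1][0] → acc 14, east 7, south 2
  cycle 1: PE[1][1] → acc 0, east 0, south 0
  cycle 2: PE[0][1] → acc 70, east 7, south 6
  cycle 2: PE[1][0] → acc 32, east 6, south 3
  cycle 2: PE[1][1] → acc 28, east 7, south 4
  cycle 3: PE[0][1] → acc 70, east 0, south 0
  cycle 3: PE[1][0] → acc 32, east 0, south 0
  cycle 3: PE[1][1] → acc 64, east 6, south 6
  cycle 4: PE[0][1] → acc 70, east 0, south 0
  cycle 4: PE[1][0] → acc 32, east 0, south 0
  cycle 4: PE[1][1] → acc 64, east 0, south 0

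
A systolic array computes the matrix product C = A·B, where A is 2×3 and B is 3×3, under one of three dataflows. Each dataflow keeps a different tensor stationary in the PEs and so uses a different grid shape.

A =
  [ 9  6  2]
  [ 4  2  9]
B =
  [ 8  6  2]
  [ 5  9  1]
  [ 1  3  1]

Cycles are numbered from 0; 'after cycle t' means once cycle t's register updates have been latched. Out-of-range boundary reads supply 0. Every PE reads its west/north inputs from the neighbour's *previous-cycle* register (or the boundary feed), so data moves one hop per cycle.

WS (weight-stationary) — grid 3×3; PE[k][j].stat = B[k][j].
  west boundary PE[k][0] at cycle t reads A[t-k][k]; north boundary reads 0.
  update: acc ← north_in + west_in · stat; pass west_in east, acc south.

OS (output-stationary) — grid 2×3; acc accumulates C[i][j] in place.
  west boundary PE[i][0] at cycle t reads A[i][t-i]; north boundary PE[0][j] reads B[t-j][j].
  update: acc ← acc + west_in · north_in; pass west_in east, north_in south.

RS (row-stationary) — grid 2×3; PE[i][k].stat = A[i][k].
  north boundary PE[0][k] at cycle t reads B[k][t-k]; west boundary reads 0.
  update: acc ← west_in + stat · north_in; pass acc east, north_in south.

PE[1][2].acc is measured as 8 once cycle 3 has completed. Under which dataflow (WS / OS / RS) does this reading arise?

dataflow = OS

Under WS (3×3), PE[1][2]:
  cycle 0: PE[1][2] → acc 0, east 0, south 0
  cycle 1: PE[1][2] → acc 0, east 0, south 0
  cycle 2: PE[1][2] → acc 0, east 0, south 0
  cycle 3: PE[1][2] → acc 24, east 6, south 24
Under OS (2×3), PE[1][2]:
  cycle 0: PE[1][2] → acc 0, east 0, south 0
  cycle 1: PE[1][2] → acc 0, east 0, south 0
  cycle 2: PE[1][2] → acc 0, east 0, south 0
  cycle 3: PE[1][2] → acc 8, east 4, south 2
Under RS (2×3), PE[1][2]:
  cycle 0: PE[1][2] → acc 0, east 0, south 0
  cycle 1: PE[1][2] → acc 0, east 0, south 0
  cycle 2: PE[1][2] → acc 0, east 0, south 0
  cycle 3: PE[1][2] → acc 51, east 51, south 1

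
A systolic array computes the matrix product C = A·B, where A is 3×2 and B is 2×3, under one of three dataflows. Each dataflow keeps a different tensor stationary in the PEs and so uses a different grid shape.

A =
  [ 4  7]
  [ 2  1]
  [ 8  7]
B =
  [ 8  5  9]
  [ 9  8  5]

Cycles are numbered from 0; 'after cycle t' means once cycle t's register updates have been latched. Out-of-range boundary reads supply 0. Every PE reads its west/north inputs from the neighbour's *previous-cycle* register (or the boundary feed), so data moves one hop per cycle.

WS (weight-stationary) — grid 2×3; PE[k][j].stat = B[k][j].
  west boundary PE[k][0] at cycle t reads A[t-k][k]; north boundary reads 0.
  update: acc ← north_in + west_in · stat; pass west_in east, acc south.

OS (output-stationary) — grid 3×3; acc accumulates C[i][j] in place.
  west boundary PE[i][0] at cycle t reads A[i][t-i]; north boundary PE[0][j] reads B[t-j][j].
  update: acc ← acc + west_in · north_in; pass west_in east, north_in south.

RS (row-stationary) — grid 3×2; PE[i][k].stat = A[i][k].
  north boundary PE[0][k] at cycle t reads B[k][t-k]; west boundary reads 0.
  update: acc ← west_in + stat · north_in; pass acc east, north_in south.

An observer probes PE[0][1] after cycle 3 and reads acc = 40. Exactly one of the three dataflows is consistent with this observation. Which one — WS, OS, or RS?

Under WS (2×3), PE[0][1]:
  @0  [0,1]  acc 0  |  →0  ↓0
  @1  [0,1]  acc 20  |  →4  ↓20
  @2  [0,1]  acc 10  |  →2  ↓10
  @3  [0,1]  acc 40  |  →8  ↓40
Under OS (3×3), PE[0][1]:
  @0  [0,1]  acc 0  |  →0  ↓0
  @1  [0,1]  acc 20  |  →4  ↓5
  @2  [0,1]  acc 76  |  →7  ↓8
  @3  [0,1]  acc 76  |  →0  ↓0
Under RS (3×2), PE[0][1]:
  @0  [0,1]  acc 0  |  →0  ↓0
  @1  [0,1]  acc 95  |  →95  ↓9
  @2  [0,1]  acc 76  |  →76  ↓8
  @3  [0,1]  acc 71  |  →71  ↓5

dataflow = WS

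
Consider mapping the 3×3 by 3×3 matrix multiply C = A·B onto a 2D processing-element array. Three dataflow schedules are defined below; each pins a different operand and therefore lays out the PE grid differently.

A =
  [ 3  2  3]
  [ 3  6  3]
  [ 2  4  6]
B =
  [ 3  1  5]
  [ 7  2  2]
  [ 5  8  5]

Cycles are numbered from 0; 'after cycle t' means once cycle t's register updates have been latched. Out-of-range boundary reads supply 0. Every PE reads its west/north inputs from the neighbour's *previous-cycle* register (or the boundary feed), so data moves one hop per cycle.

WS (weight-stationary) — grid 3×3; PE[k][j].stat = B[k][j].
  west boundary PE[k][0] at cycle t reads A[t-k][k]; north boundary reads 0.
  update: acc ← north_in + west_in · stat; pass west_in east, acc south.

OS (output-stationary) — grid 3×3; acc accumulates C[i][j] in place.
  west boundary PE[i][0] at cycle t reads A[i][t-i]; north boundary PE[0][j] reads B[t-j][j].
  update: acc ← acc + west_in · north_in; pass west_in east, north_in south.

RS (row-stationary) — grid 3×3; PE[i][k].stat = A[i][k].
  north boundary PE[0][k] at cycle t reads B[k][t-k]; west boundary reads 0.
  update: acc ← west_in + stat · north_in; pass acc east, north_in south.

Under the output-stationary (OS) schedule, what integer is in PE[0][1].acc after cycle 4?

OS on a 3×3 grid — tracing PE[0][1] and its feeders:
  c0 r0c0: 9 / 3 / 3
  c0 r0c1: 0 / 0 / 0
  c1 r0c0: 23 / 2 / 7
  c1 r0c1: 3 / 3 / 1
  c2 r0c0: 38 / 3 / 5
  c2 r0c1: 7 / 2 / 2
  c3 r0c0: 38 / 0 / 0
  c3 r0c1: 31 / 3 / 8
  c4 r0c0: 38 / 0 / 0
  c4 r0c1: 31 / 0 / 0

PE[0][1].acc = 31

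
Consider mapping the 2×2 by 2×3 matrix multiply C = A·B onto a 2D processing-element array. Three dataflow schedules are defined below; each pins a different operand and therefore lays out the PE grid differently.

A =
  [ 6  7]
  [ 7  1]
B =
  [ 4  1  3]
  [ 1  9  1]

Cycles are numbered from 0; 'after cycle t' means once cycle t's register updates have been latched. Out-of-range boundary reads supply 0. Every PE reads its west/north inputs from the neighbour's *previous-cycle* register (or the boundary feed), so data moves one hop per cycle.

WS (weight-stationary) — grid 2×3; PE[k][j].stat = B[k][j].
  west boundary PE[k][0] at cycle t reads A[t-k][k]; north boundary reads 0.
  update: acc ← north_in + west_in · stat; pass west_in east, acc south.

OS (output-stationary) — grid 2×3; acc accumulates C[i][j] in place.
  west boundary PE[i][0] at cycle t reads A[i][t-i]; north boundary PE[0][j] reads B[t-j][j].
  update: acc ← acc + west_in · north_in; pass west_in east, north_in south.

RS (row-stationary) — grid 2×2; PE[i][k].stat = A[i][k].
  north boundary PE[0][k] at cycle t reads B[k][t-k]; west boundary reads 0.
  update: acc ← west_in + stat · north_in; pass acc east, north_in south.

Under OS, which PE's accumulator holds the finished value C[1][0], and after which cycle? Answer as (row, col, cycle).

(row, col, cycle) = (1, 0, 2)

OS — PE[1][0] is where C[1][0] collects:
  0: (1,0).acc=0  regs=<0,0>
  1: (1,0).acc=28  regs=<7,4>
  2: (1,0).acc=29  regs=<1,1>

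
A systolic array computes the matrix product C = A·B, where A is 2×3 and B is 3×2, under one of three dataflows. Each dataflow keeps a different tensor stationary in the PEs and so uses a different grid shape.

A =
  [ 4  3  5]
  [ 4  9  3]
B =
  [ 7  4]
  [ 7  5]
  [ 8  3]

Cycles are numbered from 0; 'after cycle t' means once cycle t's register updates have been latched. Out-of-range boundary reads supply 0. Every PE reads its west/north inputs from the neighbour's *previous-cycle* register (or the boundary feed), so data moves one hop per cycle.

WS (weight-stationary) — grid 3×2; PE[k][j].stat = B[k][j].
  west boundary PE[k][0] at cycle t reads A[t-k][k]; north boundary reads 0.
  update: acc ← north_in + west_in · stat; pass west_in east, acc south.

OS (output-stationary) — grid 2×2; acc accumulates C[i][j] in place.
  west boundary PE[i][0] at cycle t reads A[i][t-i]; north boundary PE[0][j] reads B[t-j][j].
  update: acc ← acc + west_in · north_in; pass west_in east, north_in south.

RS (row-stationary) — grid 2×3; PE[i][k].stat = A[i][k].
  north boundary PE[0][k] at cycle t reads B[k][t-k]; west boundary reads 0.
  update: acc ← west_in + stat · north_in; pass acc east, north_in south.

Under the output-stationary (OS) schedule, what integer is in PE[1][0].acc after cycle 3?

OS 2×2: PE[1][0] cycle-by-cycle (with neighbour feeds):
  [0] (0,0) acc=28 (h:4 v:7)
  [0] (1,0) acc=0 (h:0 v:0)
  [1] (0,0) acc=49 (h:3 v:7)
  [1] (1,0) acc=28 (h:4 v:7)
  [2] (0,0) acc=89 (h:5 v:8)
  [2] (1,0) acc=91 (h:9 v:7)
  [3] (0,0) acc=89 (h:0 v:0)
  [3] (1,0) acc=115 (h:3 v:8)

PE[1][0].acc = 115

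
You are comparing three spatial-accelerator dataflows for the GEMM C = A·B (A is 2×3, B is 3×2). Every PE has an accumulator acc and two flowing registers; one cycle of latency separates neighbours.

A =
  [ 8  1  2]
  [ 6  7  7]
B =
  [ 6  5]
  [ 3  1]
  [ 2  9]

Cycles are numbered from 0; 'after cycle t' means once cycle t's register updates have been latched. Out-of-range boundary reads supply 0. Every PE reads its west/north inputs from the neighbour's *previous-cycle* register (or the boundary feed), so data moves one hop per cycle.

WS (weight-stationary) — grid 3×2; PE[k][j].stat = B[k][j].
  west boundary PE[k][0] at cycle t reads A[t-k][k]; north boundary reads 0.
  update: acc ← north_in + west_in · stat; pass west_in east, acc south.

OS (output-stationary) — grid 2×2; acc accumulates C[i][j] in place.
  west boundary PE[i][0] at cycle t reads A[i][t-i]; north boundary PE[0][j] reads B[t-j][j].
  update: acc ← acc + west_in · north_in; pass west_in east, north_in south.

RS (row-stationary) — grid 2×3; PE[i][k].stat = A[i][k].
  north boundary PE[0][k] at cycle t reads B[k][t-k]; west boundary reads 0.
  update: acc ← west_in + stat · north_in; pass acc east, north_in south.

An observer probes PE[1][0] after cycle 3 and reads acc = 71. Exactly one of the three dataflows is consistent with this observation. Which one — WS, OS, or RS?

dataflow = OS

WS (3×2 grid), PE[1][0]:
  @0  [1,0]  acc 0  |  →0  ↓0
  @1  [1,0]  acc 51  |  →1  ↓51
  @2  [1,0]  acc 57  |  →7  ↓57
  @3  [1,0]  acc 0  |  →0  ↓0
OS (2×2 grid), PE[1][0]:
  @0  [1,0]  acc 0  |  →0  ↓0
  @1  [1,0]  acc 36  |  →6  ↓6
  @2  [1,0]  acc 57  |  →7  ↓3
  @3  [1,0]  acc 71  |  →7  ↓2
RS (2×3 grid), PE[1][0]:
  @0  [1,0]  acc 0  |  →0  ↓0
  @1  [1,0]  acc 36  |  →36  ↓6
  @2  [1,0]  acc 30  |  →30  ↓5
  @3  [1,0]  acc 0  |  →0  ↓0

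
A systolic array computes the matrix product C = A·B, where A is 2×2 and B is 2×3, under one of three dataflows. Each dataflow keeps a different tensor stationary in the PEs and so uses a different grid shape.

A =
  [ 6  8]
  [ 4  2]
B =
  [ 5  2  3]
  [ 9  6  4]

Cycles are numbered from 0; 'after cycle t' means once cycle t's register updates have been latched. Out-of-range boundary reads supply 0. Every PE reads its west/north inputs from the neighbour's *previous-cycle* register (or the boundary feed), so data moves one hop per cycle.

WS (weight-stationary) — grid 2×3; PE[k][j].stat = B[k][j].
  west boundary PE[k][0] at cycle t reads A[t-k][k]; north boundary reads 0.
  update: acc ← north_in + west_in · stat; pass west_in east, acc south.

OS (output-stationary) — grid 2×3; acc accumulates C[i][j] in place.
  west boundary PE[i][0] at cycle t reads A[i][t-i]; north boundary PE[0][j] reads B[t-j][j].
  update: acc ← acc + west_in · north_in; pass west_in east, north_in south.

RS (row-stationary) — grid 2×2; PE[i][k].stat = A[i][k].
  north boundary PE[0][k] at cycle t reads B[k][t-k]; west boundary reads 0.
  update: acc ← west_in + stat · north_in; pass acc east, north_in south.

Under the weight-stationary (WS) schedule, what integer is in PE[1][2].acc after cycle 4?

PE[1][2].acc = 20

WS 2×3: PE[1][2] cycle-by-cycle (with neighbour feeds):
  c0 r0c2: 0 / 0 / 0
  c0 r1c1: 0 / 0 / 0
  c0 r1c2: 0 / 0 / 0
  c1 r0c2: 0 / 0 / 0
  c1 r1c1: 0 / 0 / 0
  c1 r1c2: 0 / 0 / 0
  c2 r0c2: 18 / 6 / 18
  c2 r1c1: 60 / 8 / 60
  c2 r1c2: 0 / 0 / 0
  c3 r0c2: 12 / 4 / 12
  c3 r1c1: 20 / 2 / 20
  c3 r1c2: 50 / 8 / 50
  c4 r0c2: 0 / 0 / 0
  c4 r1c1: 0 / 0 / 0
  c4 r1c2: 20 / 2 / 20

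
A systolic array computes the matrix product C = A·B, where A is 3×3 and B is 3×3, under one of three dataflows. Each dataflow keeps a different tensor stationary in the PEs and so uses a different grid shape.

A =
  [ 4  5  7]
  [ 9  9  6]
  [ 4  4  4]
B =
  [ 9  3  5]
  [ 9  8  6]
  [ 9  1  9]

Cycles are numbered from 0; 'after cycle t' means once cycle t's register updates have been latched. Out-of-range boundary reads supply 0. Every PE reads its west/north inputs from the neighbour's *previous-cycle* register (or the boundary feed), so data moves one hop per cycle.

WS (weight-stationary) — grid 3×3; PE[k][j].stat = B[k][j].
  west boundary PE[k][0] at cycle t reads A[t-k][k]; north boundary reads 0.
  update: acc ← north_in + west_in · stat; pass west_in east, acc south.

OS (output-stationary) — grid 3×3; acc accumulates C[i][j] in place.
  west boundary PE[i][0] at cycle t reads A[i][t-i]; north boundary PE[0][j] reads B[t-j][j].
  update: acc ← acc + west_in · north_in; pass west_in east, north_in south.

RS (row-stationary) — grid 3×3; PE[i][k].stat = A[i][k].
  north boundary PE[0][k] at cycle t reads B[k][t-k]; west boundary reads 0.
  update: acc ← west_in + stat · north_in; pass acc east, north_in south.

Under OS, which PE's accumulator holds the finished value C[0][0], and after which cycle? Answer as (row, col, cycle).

(row, col, cycle) = (0, 0, 2)

Under OS, C[0][0] lands at PE[0][0]:
  @0  [0,0]  acc 36  |  →4  ↓9
  @1  [0,0]  acc 81  |  →5  ↓9
  @2  [0,0]  acc 144  |  →7  ↓9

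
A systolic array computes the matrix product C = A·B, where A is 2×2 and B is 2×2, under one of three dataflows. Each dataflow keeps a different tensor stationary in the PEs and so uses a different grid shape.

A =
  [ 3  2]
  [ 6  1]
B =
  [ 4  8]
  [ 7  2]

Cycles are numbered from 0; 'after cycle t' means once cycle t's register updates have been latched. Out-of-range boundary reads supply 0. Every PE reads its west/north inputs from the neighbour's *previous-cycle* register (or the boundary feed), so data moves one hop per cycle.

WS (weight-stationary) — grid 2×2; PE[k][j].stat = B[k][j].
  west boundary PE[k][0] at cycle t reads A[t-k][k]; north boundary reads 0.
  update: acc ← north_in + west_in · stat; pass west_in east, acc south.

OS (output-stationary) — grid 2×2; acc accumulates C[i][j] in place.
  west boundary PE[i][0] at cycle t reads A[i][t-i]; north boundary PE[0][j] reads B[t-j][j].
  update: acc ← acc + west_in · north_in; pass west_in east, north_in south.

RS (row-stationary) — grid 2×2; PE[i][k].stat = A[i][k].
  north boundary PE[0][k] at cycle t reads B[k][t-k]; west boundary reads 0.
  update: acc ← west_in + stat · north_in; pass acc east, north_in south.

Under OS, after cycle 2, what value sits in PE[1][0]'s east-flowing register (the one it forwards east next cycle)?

register = 1

OS (2×2). Following PE[1][0] plus its west/north inputs:
  step 0 · PE0,0: acc=12; fwd→3 fwd↓4
  step 0 · PE1,0: acc=0; fwd→0 fwd↓0
  step 1 · PE0,0: acc=26; fwd→2 fwd↓7
  step 1 · PE1,0: acc=24; fwd→6 fwd↓4
  step 2 · PE0,0: acc=26; fwd→0 fwd↓0
  step 2 · PE1,0: acc=31; fwd→1 fwd↓7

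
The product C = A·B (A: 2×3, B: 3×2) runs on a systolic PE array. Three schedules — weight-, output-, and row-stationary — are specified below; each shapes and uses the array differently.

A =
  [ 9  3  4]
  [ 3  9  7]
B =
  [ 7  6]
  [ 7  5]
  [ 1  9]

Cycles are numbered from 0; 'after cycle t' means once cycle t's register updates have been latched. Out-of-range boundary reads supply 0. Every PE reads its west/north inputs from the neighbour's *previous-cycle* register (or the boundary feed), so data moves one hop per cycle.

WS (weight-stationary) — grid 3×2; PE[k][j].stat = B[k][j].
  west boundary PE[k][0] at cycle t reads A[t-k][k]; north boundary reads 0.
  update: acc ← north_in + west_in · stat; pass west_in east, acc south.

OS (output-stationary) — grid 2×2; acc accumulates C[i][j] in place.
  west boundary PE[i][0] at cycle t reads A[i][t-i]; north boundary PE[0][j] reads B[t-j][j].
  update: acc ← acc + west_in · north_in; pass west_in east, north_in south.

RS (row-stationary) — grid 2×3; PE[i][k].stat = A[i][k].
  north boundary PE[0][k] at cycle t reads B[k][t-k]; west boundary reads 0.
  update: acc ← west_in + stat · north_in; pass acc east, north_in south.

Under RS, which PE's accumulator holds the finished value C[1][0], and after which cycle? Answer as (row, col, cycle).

RS — PE[1][2] is where C[1][0] collects:
  after 0 — PE[1][2] acc=0, pass-E 0, pass-S 0
  after 1 — PE[1][2] acc=0, pass-E 0, pass-S 0
  after 2 — PE[1][2] acc=0, pass-E 0, pass-S 0
  after 3 — PE[1][2] acc=91, pass-E 91, pass-S 1

(row, col, cycle) = (1, 2, 3)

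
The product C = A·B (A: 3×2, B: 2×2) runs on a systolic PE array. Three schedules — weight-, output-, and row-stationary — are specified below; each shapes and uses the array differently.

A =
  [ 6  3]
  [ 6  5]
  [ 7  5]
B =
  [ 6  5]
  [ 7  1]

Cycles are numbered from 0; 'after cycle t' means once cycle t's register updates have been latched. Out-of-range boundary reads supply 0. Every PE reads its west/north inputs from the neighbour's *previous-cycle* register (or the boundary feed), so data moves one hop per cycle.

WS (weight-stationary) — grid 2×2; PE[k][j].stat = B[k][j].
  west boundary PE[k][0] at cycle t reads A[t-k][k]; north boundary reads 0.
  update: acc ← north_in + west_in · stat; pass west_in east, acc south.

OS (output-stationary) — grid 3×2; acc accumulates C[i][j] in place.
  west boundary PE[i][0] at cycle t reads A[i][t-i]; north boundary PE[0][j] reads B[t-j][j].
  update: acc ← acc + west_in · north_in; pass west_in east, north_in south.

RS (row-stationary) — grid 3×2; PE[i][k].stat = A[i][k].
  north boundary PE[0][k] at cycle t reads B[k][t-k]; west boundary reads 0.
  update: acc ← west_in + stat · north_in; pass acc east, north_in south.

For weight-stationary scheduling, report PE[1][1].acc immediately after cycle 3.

PE[1][1].acc = 35

WS 2×2: PE[1][1] cycle-by-cycle (with neighbour feeds):
  c0 r0c1: 0 / 0 / 0
  c0 r1c0: 0 / 0 / 0
  c0 r1c1: 0 / 0 / 0
  c1 r0c1: 30 / 6 / 30
  c1 r1c0: 57 / 3 / 57
  c1 r1c1: 0 / 0 / 0
  c2 r0c1: 30 / 6 / 30
  c2 r1c0: 71 / 5 / 71
  c2 r1c1: 33 / 3 / 33
  c3 r0c1: 35 / 7 / 35
  c3 r1c0: 77 / 5 / 77
  c3 r1c1: 35 / 5 / 35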